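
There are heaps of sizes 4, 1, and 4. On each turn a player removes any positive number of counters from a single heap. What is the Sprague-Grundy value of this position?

1

Bitwise XOR of the heap sizes:
  100  (4)
  001  (1)
  100  (4)
  ---
  001  (1)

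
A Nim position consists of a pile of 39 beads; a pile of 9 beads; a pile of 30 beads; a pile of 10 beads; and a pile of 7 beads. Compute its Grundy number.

61

In binary:
  100111  (39)
  001001  (9)
  011110  (30)
  001010  (10)
  000111  (7)
  ------
  111101  (61)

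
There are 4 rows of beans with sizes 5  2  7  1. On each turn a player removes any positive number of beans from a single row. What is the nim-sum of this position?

In binary:
  101  (5)
  010  (2)
  111  (7)
  001  (1)
  ---
  001  (1)

1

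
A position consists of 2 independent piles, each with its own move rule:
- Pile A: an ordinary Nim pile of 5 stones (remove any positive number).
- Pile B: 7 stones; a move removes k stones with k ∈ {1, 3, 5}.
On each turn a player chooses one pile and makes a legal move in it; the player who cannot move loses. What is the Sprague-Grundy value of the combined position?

Pile A is a plain Nim pile of size 5, so its Grundy value is 5.
For pile B, compute g(0), g(1), … with moves {1, 3, 5}:
g(0) = mex{} = 0
g(1) = mex{0} = 1
g(2) = mex{1} = 0
g(3) = mex{0} = 1
g(4) = mex{1} = 0
g(5) = mex{0} = 1
g(6) = mex{1} = 0
g(7) = mex{0} = 1
So g(7) = 1.
The value of a disjunctive sum is the nim-sum of the parts.
Combined value = 5 ⊕ 1 = 4.

4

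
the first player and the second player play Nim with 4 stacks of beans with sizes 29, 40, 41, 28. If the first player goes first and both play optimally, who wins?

the second player wins

Compute the nim-sum pairwise:
29 XOR 40 = 53
53 XOR 41 = 28
28 XOR 28 = 0
The nim-sum is 0, so this is a P-position: the player to move is in a losing position under optimal play; the first player is about to move from it and so loses — the second player wins.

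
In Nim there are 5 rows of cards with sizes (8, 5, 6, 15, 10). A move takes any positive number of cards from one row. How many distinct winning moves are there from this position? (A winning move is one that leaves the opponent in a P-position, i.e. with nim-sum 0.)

3

Nim-sum: 8 ^ 5 ^ 6 ^ 15 ^ 10 = 14.
The overall nim-sum is X = 14. A row of size p has a winning move iff p XOR X < p (reduce it to p XOR X).
  8: 8 XOR 14 = 6 < 8 — winning move (to 6).
  5: 5 XOR 14 = 11 ≥ 5 — no move.
  6: 6 XOR 14 = 8 ≥ 6 — no move.
  15: 15 XOR 14 = 1 < 15 — winning move (to 1).
  10: 10 XOR 14 = 4 < 10 — winning move (to 4).
That gives 3 winning moves.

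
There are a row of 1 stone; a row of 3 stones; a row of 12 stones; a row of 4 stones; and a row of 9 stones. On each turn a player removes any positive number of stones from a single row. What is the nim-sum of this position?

3

Nim-sum: 1 ⊕ 3 ⊕ 12 ⊕ 4 ⊕ 9 = 3.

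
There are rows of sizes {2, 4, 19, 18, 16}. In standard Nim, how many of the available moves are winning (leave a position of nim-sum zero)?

Compute the nim-sum pairwise:
2 ^ 4 = 6
6 ^ 19 = 21
21 ^ 18 = 7
7 ^ 16 = 23
The overall nim-sum is X = 23. A row of size p has a winning move iff p XOR X < p (reduce it to p XOR X).
  2: 2 XOR 23 = 21 ≥ 2 — no move.
  4: 4 XOR 23 = 19 ≥ 4 — no move.
  19: 19 XOR 23 = 4 < 19 — winning move (to 4).
  18: 18 XOR 23 = 5 < 18 — winning move (to 5).
  16: 16 XOR 23 = 7 < 16 — winning move (to 7).
That gives 3 winning moves.

3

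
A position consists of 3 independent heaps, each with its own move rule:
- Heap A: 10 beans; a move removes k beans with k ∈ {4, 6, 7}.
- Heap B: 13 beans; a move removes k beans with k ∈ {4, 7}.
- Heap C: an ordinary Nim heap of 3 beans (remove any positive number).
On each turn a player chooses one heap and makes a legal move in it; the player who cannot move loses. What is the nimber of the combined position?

1

Grundy values for heap A (subtraction set {4, 6, 7}):
k:     0  1  2  3  4  5  6  7  8  9 10
g(k):  0  0  0  0  1  1  1  1  2  2  2
So g(10) = 2.
Grundy values for heap B (subtraction set {4, 7}):
k:     0  1  2  3  4  5  6  7  8  9 10 11 12 13
g(k):  0  0  0  0  1  1  1  1  2  2  2  0  0  0
So g(13) = 0.
Heap C is a plain Nim heap of size 3, so its Grundy value is 3.
The value of a disjunctive sum is the nim-sum of the parts.
Combined value = 2 ⊕ 0 ⊕ 3 = 1.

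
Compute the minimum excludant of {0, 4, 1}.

2

The values 0, 1 are all present; 2 is the first non-negative integer missing from the set.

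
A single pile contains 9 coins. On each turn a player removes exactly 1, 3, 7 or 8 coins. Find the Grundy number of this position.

Compute g(0), g(1), … for moves {1, 3, 7, 8}:
g(0) = mex{} = 0
g(1) = mex{0} = 1
g(2) = mex{1} = 0
g(3) = mex{0} = 1
g(4) = mex{1} = 0
g(5) = mex{0} = 1
g(6) = mex{1} = 0
g(7) = mex{0} = 1
g(8) = mex{0,1} = 2
g(9) = mex{0,1,2} = 3
So g(9) = 3.

3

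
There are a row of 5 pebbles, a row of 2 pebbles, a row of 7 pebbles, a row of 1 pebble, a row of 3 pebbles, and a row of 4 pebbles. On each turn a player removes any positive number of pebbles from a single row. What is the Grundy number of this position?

6

Nim-sum: 5 ⊕ 2 ⊕ 7 ⊕ 1 ⊕ 3 ⊕ 4 = 6.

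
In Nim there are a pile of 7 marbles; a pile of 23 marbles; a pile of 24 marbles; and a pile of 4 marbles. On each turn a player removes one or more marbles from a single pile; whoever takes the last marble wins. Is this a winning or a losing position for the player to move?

Nim-sum: 7 XOR 23 XOR 24 XOR 4 = 12.
The nim-sum is 12 ≠ 0, so this is an N-position: the player to move can win.

Winning position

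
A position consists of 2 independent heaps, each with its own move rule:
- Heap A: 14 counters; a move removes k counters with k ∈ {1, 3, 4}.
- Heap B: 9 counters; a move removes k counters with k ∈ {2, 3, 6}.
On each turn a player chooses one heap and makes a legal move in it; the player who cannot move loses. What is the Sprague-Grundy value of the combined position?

0

Build the Grundy sequence for heap A with g(k) = mex{g(k−s) : s ∈ {1, 3, 4}, s ≤ k}:
g(0) = mex{} = 0
g(1) = mex{0} = 1
g(2) = mex{1} = 0
g(3) = mex{0} = 1
g(4) = mex{0,1} = 2
g(5) = mex{0,1,2} = 3
g(6) = mex{0,1,3} = 2
g(7) = mex{1,2} = 0
g(8) = mex{0,2,3} = 1
g(9) = mex{1,2,3} = 0
g(10) = mex{0,2} = 1
g(11) = mex{0,1} = 2
g(12) = mex{0,1,2} = 3
g(13) = mex{0,1,3} = 2
g(14) = mex{1,2} = 0
So g(14) = 0.
For heap B, compute g(0), g(1), … with moves {2, 3, 6}:
k:     0  1  2  3  4  5  6  7  8  9
g(k):  0  0  1  1  2  0  3  1  2  0
So g(9) = 0.
The value of a disjunctive sum is the nim-sum of the parts.
Combined value = 0 ⊕ 0 = 0.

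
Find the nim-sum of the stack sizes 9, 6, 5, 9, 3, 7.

In binary:
  1001  (9)
  0110  (6)
  0101  (5)
  1001  (9)
  0011  (3)
  0111  (7)
  ----
  0111  (7)

7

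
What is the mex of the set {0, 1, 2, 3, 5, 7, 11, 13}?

4

The values 0, 1, 2, 3 are all present; 4 is the first non-negative integer missing from the set.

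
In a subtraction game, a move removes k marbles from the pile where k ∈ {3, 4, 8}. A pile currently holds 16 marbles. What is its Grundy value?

1

Grundy values for subtraction set {3, 4, 8}:
k:     0  1  2  3  4  5  6  7  8  9 10 11 12 13 14 15 16
g(k):  0  0  0  1  1  1  2  0  2  3  1  3  0  0  0  1  1
So g(16) = 1.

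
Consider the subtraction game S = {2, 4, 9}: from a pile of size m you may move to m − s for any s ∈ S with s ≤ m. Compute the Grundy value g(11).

Build the Grundy sequence with g(k) = mex{g(k−s) : s ∈ {2, 4, 9}, s ≤ k}:
g(0) = mex{} = 0
g(1) = mex{} = 0
g(2) = mex{0} = 1
g(3) = mex{0} = 1
g(4) = mex{0,1} = 2
g(5) = mex{0,1} = 2
g(6) = mex{1,2} = 0
g(7) = mex{1,2} = 0
g(8) = mex{0,2} = 1
g(9) = mex{0,2} = 1
g(10) = mex{0,1} = 2
g(11) = mex{0,1} = 2
So g(11) = 2.

2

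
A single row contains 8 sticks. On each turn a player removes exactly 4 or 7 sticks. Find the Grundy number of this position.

Grundy values for subtraction set {4, 7}:
g(0) = mex{} = 0
g(1) = mex{} = 0
g(2) = mex{} = 0
g(3) = mex{} = 0
g(4) = mex{0} = 1
g(5) = mex{0} = 1
g(6) = mex{0} = 1
g(7) = mex{0} = 1
g(8) = mex{0,1} = 2
So g(8) = 2.

2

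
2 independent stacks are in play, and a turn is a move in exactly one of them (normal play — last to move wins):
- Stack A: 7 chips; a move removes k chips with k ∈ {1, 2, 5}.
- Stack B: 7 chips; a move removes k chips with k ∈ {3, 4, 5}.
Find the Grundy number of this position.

3

Grundy values for stack A (subtraction set {1, 2, 5}):
g(0) = mex{} = 0
g(1) = mex{0} = 1
g(2) = mex{0,1} = 2
g(3) = mex{1,2} = 0
g(4) = mex{0,2} = 1
g(5) = mex{0,1} = 2
g(6) = mex{1,2} = 0
g(7) = mex{0,2} = 1
So g(7) = 1.
For stack B, compute g(0), g(1), … with moves {3, 4, 5}:
g(0) = mex{} = 0
g(1) = mex{} = 0
g(2) = mex{} = 0
g(3) = mex{0} = 1
g(4) = mex{0} = 1
g(5) = mex{0} = 1
g(6) = mex{0,1} = 2
g(7) = mex{0,1} = 2
So g(7) = 2.
The value of a disjunctive sum is the nim-sum of the parts.
Combined value = 1 ⊕ 2 = 3.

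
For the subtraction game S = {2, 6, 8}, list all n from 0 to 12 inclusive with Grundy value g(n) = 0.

0, 1, 4, 5

Grundy values for subtraction set {2, 6, 8}:
g(0) = mex{} = 0
g(1) = mex{} = 0
g(2) = mex{0} = 1
g(3) = mex{0} = 1
g(4) = mex{1} = 0
g(5) = mex{1} = 0
g(6) = mex{0} = 1
g(7) = mex{0} = 1
g(8) = mex{0,1} = 2
g(9) = mex{0,1} = 2
g(10) = mex{0,1,2} = 3
g(11) = mex{0,1,2} = 3
g(12) = mex{0,1,3} = 2
The P-positions (g = 0) in 0..12 are 0, 1, 4, 5.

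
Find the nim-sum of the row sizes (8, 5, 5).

8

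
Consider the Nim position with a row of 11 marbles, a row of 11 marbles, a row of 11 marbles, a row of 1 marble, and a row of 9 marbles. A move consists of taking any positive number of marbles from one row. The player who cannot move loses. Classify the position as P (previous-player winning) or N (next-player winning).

In binary:
  1011  (11)
  1011  (11)
  1011  (11)
  0001  (1)
  1001  (9)
  ----
  0011  (3)
The nim-sum is 3 ≠ 0, so this is an N-position: the player to move can win.

N-position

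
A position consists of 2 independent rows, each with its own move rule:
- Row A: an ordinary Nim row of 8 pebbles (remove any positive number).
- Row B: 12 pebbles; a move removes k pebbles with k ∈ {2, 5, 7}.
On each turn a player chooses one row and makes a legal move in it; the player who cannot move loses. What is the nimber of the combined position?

9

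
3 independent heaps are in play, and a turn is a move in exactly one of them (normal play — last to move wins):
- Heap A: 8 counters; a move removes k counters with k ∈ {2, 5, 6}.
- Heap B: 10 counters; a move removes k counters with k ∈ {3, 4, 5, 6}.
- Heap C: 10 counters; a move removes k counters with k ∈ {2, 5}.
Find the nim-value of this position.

For heap A, compute g(0), g(1), … with moves {2, 5, 6}:
g(0) = mex{} = 0
g(1) = mex{} = 0
g(2) = mex{0} = 1
g(3) = mex{0} = 1
g(4) = mex{1} = 0
g(5) = mex{0,1} = 2
g(6) = mex{0} = 1
g(7) = mex{0,1,2} = 3
g(8) = mex{1} = 0
So g(8) = 0.
Grundy values for heap B (subtraction set {3, 4, 5, 6}):
g(0) = mex{} = 0
g(1) = mex{} = 0
g(2) = mex{} = 0
g(3) = mex{0} = 1
g(4) = mex{0} = 1
g(5) = mex{0} = 1
g(6) = mex{0,1} = 2
g(7) = mex{0,1} = 2
g(8) = mex{0,1} = 2
g(9) = mex{1,2} = 0
g(10) = mex{1,2} = 0
So g(10) = 0.
Build the Grundy sequence for heap C with g(k) = mex{g(k−s) : s ∈ {2, 5}, s ≤ k}:
g(0) = mex{} = 0
g(1) = mex{} = 0
g(2) = mex{0} = 1
g(3) = mex{0} = 1
g(4) = mex{1} = 0
g(5) = mex{0,1} = 2
g(6) = mex{0} = 1
g(7) = mex{1,2} = 0
g(8) = mex{1} = 0
g(9) = mex{0} = 1
g(10) = mex{0,2} = 1
So g(10) = 1.
By the Sprague-Grundy theorem, the Grundy value of a sum of independent games is the XOR of the component values.
Combined value = 0 ⊕ 0 ⊕ 1 = 1.

1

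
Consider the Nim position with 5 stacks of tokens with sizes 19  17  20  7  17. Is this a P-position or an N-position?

P-position

Write each in binary and XOR column by column:
  10011  (19)
  10001  (17)
  10100  (20)
  00111  (7)
  10001  (17)
  -----
  00000  (0)
The nim-sum is 0, so this is a P-position: the player to move is in a losing position under optimal play.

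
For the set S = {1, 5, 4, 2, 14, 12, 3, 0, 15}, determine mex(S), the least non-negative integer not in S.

6

The values 0, 1, 2, 3, 4, 5 are all present; 6 is the first non-negative integer missing from the set.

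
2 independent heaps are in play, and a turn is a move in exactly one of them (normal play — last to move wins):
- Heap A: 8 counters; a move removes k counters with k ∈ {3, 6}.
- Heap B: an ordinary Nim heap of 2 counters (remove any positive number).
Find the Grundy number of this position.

0

Grundy values for heap A (subtraction set {3, 6}):
g(0) = mex{} = 0
g(1) = mex{} = 0
g(2) = mex{} = 0
g(3) = mex{0} = 1
g(4) = mex{0} = 1
g(5) = mex{0} = 1
g(6) = mex{0,1} = 2
g(7) = mex{0,1} = 2
g(8) = mex{0,1} = 2
So g(8) = 2.
Heap B is a plain Nim heap of size 2, so its Grundy value is 2.
The value of a disjunctive sum is the nim-sum of the parts.
Combined value = 2 XOR 2 = 0.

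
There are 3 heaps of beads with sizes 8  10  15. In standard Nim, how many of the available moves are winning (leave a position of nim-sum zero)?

Bitwise XOR of the heap sizes:
  1000  (8)
  1010  (10)
  1111  (15)
  ----
  1101  (13)
The overall nim-sum is X = 13. A heap of size p has a winning move iff p XOR X < p (reduce it to p XOR X).
  8: 8 XOR 13 = 5 < 8 — winning move (to 5).
  10: 10 XOR 13 = 7 < 10 — winning move (to 7).
  15: 15 XOR 13 = 2 < 15 — winning move (to 2).
That gives 3 winning moves.

3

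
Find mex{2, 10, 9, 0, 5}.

1

0 is in the set but 1 is not, so the mex is 1.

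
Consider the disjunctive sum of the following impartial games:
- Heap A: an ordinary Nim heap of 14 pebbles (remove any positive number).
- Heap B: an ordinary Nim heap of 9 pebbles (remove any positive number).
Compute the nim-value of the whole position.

7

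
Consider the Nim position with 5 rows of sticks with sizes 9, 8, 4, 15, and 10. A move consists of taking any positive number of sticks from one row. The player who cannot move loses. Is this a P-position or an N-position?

Nim-sum: 9 XOR 8 XOR 4 XOR 15 XOR 10 = 0.
The nim-sum is 0, so this is a P-position: the player to move is in a losing position under optimal play.

P-position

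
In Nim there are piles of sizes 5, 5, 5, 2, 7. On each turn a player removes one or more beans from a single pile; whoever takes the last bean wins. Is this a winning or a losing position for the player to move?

Losing position

Compute the nim-sum pairwise:
5 XOR 5 = 0
0 XOR 5 = 5
5 XOR 2 = 7
7 XOR 7 = 0
The nim-sum is 0, so this is a P-position: the player to move is in a losing position under optimal play.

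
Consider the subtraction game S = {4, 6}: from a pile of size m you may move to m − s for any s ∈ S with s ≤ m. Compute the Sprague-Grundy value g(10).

0

Grundy values for subtraction set {4, 6}:
g(0) = mex{} = 0
g(1) = mex{} = 0
g(2) = mex{} = 0
g(3) = mex{} = 0
g(4) = mex{0} = 1
g(5) = mex{0} = 1
g(6) = mex{0} = 1
g(7) = mex{0} = 1
g(8) = mex{0,1} = 2
g(9) = mex{0,1} = 2
g(10) = mex{1} = 0
So g(10) = 0.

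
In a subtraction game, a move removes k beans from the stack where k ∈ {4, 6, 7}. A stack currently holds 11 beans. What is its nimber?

Grundy values for subtraction set {4, 6, 7}:
k:     0  1  2  3  4  5  6  7  8  9 10 11
g(k):  0  0  0  0  1  1  1  1  2  2  2  0
So g(11) = 0.

0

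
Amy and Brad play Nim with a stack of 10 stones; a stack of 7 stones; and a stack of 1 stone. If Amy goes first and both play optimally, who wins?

Amy wins

Bitwise XOR of the heap sizes:
  1010  (10)
  0111  (7)
  0001  (1)
  ----
  1100  (12)
The nim-sum is 12 ≠ 0, so this is an N-position: the player to move can win; Amy has a winning move.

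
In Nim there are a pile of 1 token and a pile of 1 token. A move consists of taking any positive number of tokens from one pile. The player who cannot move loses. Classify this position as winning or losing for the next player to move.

Compute the nim-sum pairwise:
1 ^ 1 = 0
The nim-sum is 0, so this is a P-position: the player to move is in a losing position under optimal play.

Losing position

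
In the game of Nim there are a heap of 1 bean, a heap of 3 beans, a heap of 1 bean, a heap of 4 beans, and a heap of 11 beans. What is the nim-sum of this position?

Nim-sum: 1 ^ 3 ^ 1 ^ 4 ^ 11 = 12.

12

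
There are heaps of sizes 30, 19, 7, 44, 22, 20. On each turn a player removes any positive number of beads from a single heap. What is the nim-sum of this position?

36

Compute the nim-sum pairwise:
30 ^ 19 = 13
13 ^ 7 = 10
10 ^ 44 = 38
38 ^ 22 = 48
48 ^ 20 = 36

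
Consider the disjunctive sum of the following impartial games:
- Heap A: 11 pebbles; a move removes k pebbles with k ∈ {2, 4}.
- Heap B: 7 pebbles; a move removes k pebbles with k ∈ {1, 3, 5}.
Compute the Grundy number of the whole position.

Build the Grundy sequence for heap A with g(k) = mex{g(k−s) : s ∈ {2, 4}, s ≤ k}:
g(0) = mex{} = 0
g(1) = mex{} = 0
g(2) = mex{0} = 1
g(3) = mex{0} = 1
g(4) = mex{0,1} = 2
g(5) = mex{0,1} = 2
g(6) = mex{1,2} = 0
g(7) = mex{1,2} = 0
g(8) = mex{0,2} = 1
g(9) = mex{0,2} = 1
g(10) = mex{0,1} = 2
g(11) = mex{0,1} = 2
So g(11) = 2.
For heap B, compute g(0), g(1), … with moves {1, 3, 5}:
k:     0  1  2  3  4  5  6  7
g(k):  0  1  0  1  0  1  0  1
So g(7) = 1.
By the Sprague-Grundy theorem, the Grundy value of a sum of independent games is the XOR of the component values.
Combined value = 2 ⊕ 1 = 3.

3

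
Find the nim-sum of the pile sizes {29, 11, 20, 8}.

10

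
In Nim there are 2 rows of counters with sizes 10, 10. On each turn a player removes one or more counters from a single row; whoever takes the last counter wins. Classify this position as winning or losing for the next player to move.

In binary:
  1010  (10)
  1010  (10)
  ----
  0000  (0)
The nim-sum is 0, so this is a P-position: the player to move is in a losing position under optimal play.

Losing position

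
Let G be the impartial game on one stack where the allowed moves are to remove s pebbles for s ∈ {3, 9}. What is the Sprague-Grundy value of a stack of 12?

0

Build the Grundy sequence with g(k) = mex{g(k−s) : s ∈ {3, 9}, s ≤ k}:
g(0) = mex{} = 0
g(1) = mex{} = 0
g(2) = mex{} = 0
g(3) = mex{0} = 1
g(4) = mex{0} = 1
g(5) = mex{0} = 1
g(6) = mex{1} = 0
g(7) = mex{1} = 0
g(8) = mex{1} = 0
g(9) = mex{0} = 1
g(10) = mex{0} = 1
g(11) = mex{0} = 1
g(12) = mex{1} = 0
So g(12) = 0.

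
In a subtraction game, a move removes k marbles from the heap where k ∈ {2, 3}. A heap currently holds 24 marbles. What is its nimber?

Build the Grundy sequence with g(k) = mex{g(k−s) : s ∈ {2, 3}, s ≤ k}:
k:     0  1  2  3  4  5  6  7  8  9 10 11 12 13 14 15 16 17 18 19 20 21 22 23 24
g(k):  0  0  1  1  2  0  0  1  1  2  0  0  1  1  2  0  0  1  1  2  0  0  1  1  2
So g(24) = 2.

2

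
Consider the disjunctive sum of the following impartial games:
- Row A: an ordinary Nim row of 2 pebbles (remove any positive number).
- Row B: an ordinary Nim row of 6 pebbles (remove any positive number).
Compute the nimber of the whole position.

4

Row A is a plain Nim row of size 2, so its Grundy value is 2.
Row B is a plain Nim row of size 6, so its Grundy value is 6.
The value of a disjunctive sum is the nim-sum of the parts.
Combined value = 2 XOR 6 = 4.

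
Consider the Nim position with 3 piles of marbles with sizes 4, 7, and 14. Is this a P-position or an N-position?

Write each in binary and XOR column by column:
  0100  (4)
  0111  (7)
  1110  (14)
  ----
  1101  (13)
The nim-sum is 13 ≠ 0, so this is an N-position: the player to move can win.

N-position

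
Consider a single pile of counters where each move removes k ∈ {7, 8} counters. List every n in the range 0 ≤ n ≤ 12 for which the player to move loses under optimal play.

Compute g(0), g(1), … for moves {7, 8}:
g(0) = mex{} = 0
g(1) = mex{} = 0
g(2) = mex{} = 0
g(3) = mex{} = 0
g(4) = mex{} = 0
g(5) = mex{} = 0
g(6) = mex{} = 0
g(7) = mex{0} = 1
g(8) = mex{0} = 1
g(9) = mex{0} = 1
g(10) = mex{0} = 1
g(11) = mex{0} = 1
g(12) = mex{0} = 1
The P-positions (g = 0) in 0..12 are 0, 1, 2, 3, 4, 5, 6.

0, 1, 2, 3, 4, 5, 6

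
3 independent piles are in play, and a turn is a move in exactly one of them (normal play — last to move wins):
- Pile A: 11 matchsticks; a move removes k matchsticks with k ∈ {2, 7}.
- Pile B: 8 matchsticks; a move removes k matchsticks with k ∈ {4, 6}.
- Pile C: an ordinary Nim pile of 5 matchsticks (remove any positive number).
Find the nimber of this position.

6

Grundy values for pile A (subtraction set {2, 7}):
k:     0  1  2  3  4  5  6  7  8  9 10 11
g(k):  0  0  1  1  0  0  1  1  2  0  0  1
So g(11) = 1.
For pile B, compute g(0), g(1), … with moves {4, 6}:
k:     0  1  2  3  4  5  6  7  8
g(k):  0  0  0  0  1  1  1  1  2
So g(8) = 2.
Pile C is a plain Nim pile of size 5, so its Grundy value is 5.
The value of a disjunctive sum is the nim-sum of the parts.
Combined value = 1 XOR 2 XOR 5 = 6.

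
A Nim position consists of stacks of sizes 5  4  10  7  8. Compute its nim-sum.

4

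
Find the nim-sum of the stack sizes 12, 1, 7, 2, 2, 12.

6

Nim-sum: 12 XOR 1 XOR 7 XOR 2 XOR 2 XOR 12 = 6.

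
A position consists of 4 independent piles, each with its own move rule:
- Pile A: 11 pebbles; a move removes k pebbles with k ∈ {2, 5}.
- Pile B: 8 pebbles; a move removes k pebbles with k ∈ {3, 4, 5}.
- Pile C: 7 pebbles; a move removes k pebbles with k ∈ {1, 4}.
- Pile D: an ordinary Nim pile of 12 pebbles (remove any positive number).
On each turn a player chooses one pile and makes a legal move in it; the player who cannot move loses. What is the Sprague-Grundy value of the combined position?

Grundy values for pile A (subtraction set {2, 5}):
k:     0  1  2  3  4  5  6  7  8  9 10 11
g(k):  0  0  1  1  0  2  1  0  0  1  1  0
So g(11) = 0.
Build the Grundy sequence for pile B with g(k) = mex{g(k−s) : s ∈ {3, 4, 5}, s ≤ k}:
g(0) = mex{} = 0
g(1) = mex{} = 0
g(2) = mex{} = 0
g(3) = mex{0} = 1
g(4) = mex{0} = 1
g(5) = mex{0} = 1
g(6) = mex{0,1} = 2
g(7) = mex{0,1} = 2
g(8) = mex{1} = 0
So g(8) = 0.
Build the Grundy sequence for pile C with g(k) = mex{g(k−s) : s ∈ {1, 4}, s ≤ k}:
g(0) = mex{} = 0
g(1) = mex{0} = 1
g(2) = mex{1} = 0
g(3) = mex{0} = 1
g(4) = mex{0,1} = 2
g(5) = mex{1,2} = 0
g(6) = mex{0} = 1
g(7) = mex{1} = 0
So g(7) = 0.
Pile D is a plain Nim pile of size 12, so its Grundy value is 12.
The value of a disjunctive sum is the nim-sum of the parts.
Combined value = 0 XOR 0 XOR 0 XOR 12 = 12.

12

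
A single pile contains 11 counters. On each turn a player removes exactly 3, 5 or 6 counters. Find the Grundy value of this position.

0

Build the Grundy sequence with g(k) = mex{g(k−s) : s ∈ {3, 5, 6}, s ≤ k}:
g(0) = mex{} = 0
g(1) = mex{} = 0
g(2) = mex{} = 0
g(3) = mex{0} = 1
g(4) = mex{0} = 1
g(5) = mex{0} = 1
g(6) = mex{0,1} = 2
g(7) = mex{0,1} = 2
g(8) = mex{0,1} = 2
g(9) = mex{1,2} = 0
g(10) = mex{1,2} = 0
g(11) = mex{1,2} = 0
So g(11) = 0.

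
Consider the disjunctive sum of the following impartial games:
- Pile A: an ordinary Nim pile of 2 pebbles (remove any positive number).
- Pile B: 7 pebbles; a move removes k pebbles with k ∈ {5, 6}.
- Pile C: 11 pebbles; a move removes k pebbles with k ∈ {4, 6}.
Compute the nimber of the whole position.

3

Pile A is a plain Nim pile of size 2, so its Grundy value is 2.
Grundy values for pile B (subtraction set {5, 6}):
k:     0  1  2  3  4  5  6  7
g(k):  0  0  0  0  0  1  1  1
So g(7) = 1.
Build the Grundy sequence for pile C with g(k) = mex{g(k−s) : s ∈ {4, 6}, s ≤ k}:
k:     0  1  2  3  4  5  6  7  8  9 10 11
g(k):  0  0  0  0  1  1  1  1  2  2  0  0
So g(11) = 0.
The value of a disjunctive sum is the nim-sum of the parts.
Combined value = 2 ⊕ 1 ⊕ 0 = 3.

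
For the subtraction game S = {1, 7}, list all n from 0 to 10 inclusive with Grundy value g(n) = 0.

Compute g(0), g(1), … for moves {1, 7}:
k:     0  1  2  3  4  5  6  7  8  9 10
g(k):  0  1  0  1  0  1  0  1  0  1  0
The P-positions (g = 0) in 0..10 are 0, 2, 4, 6, 8, 10.

0, 2, 4, 6, 8, 10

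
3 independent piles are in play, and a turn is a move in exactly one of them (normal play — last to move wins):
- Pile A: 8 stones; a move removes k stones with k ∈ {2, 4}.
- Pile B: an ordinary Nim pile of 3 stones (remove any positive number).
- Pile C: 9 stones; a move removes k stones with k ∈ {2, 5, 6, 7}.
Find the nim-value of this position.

0

Grundy values for pile A (subtraction set {2, 4}):
k:     0  1  2  3  4  5  6  7  8
g(k):  0  0  1  1  2  2  0  0  1
So g(8) = 1.
Pile B is a plain Nim pile of size 3, so its Grundy value is 3.
Build the Grundy sequence for pile C with g(k) = mex{g(k−s) : s ∈ {2, 5, 6, 7}, s ≤ k}:
g(0) = mex{} = 0
g(1) = mex{} = 0
g(2) = mex{0} = 1
g(3) = mex{0} = 1
g(4) = mex{1} = 0
g(5) = mex{0,1} = 2
g(6) = mex{0} = 1
g(7) = mex{0,1,2} = 3
g(8) = mex{0,1} = 2
g(9) = mex{0,1,3} = 2
So g(9) = 2.
By the Sprague-Grundy theorem, the Grundy value of a sum of independent games is the XOR of the component values.
Combined value = 1 ⊕ 3 ⊕ 2 = 0.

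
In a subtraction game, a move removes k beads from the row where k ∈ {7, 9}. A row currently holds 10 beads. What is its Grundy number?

Grundy values for subtraction set {7, 9}:
g(0) = mex{} = 0
g(1) = mex{} = 0
g(2) = mex{} = 0
g(3) = mex{} = 0
g(4) = mex{} = 0
g(5) = mex{} = 0
g(6) = mex{} = 0
g(7) = mex{0} = 1
g(8) = mex{0} = 1
g(9) = mex{0} = 1
g(10) = mex{0} = 1
So g(10) = 1.

1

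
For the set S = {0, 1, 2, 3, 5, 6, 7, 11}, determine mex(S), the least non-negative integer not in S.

4

The values 0, 1, 2, 3 are all present; 4 is the first non-negative integer missing from the set.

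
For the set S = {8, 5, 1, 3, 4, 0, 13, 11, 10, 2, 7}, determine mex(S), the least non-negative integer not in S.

6

The values 0, 1, 2, 3, 4, 5 are all present; 6 is the first non-negative integer missing from the set.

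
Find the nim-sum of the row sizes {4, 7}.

3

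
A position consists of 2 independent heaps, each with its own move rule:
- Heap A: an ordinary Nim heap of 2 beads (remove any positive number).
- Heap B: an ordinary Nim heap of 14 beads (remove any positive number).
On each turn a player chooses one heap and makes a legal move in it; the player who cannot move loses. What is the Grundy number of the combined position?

12

Heap A is a plain Nim heap of size 2, so its Grundy value is 2.
Heap B is a plain Nim heap of size 14, so its Grundy value is 14.
The value of a disjunctive sum is the nim-sum of the parts.
Combined value = 2 XOR 14 = 12.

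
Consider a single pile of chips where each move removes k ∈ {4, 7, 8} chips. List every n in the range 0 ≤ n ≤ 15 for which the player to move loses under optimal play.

0, 1, 2, 3, 12, 13, 14, 15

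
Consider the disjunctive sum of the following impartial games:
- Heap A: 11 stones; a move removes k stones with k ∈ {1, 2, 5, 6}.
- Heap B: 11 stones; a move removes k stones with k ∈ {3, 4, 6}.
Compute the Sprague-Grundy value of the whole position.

Build the Grundy sequence for heap A with g(k) = mex{g(k−s) : s ∈ {1, 2, 5, 6}, s ≤ k}:
k:     0  1  2  3  4  5  6  7  8  9 10 11
g(k):  0  1  2  0  1  2  3  0  1  2  0  1
So g(11) = 1.
For heap B, compute g(0), g(1), … with moves {3, 4, 6}:
g(0) = mex{} = 0
g(1) = mex{} = 0
g(2) = mex{} = 0
g(3) = mex{0} = 1
g(4) = mex{0} = 1
g(5) = mex{0} = 1
g(6) = mex{0,1} = 2
g(7) = mex{0,1} = 2
g(8) = mex{0,1} = 2
g(9) = mex{1,2} = 0
g(10) = mex{1,2} = 0
g(11) = mex{1,2} = 0
So g(11) = 0.
The value of a disjunctive sum is the nim-sum of the parts.
Combined value = 1 ⊕ 0 = 1.

1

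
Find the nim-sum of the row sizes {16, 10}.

Nim-sum: 16 ⊕ 10 = 26.

26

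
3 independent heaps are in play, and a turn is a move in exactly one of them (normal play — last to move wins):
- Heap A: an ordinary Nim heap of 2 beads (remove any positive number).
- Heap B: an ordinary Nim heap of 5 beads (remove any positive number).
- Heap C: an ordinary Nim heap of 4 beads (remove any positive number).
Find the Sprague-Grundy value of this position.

3

Heap A is a plain Nim heap of size 2, so its Grundy value is 2.
Heap B is a plain Nim heap of size 5, so its Grundy value is 5.
Heap C is a plain Nim heap of size 4, so its Grundy value is 4.
The value of a disjunctive sum is the nim-sum of the parts.
Combined value = 2 XOR 5 XOR 4 = 3.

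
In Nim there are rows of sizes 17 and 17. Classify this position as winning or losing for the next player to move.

Losing position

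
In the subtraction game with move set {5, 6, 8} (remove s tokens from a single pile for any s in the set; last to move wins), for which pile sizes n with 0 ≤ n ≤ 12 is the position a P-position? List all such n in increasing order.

0, 1, 2, 3, 4

Compute g(0), g(1), … for moves {5, 6, 8}:
k:     0  1  2  3  4  5  6  7  8  9 10 11 12
g(k):  0  0  0  0  0  1  1  1  1  1  2  2  2
The P-positions (g = 0) in 0..12 are 0, 1, 2, 3, 4.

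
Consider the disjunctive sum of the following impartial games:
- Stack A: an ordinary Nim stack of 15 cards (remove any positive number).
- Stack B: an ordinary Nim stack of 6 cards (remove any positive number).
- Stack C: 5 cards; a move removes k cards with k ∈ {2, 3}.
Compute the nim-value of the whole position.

Stack A is a plain Nim stack of size 15, so its Grundy value is 15.
Stack B is a plain Nim stack of size 6, so its Grundy value is 6.
Build the Grundy sequence for stack C with g(k) = mex{g(k−s) : s ∈ {2, 3}, s ≤ k}:
g(0) = mex{} = 0
g(1) = mex{} = 0
g(2) = mex{0} = 1
g(3) = mex{0} = 1
g(4) = mex{0,1} = 2
g(5) = mex{1} = 0
So g(5) = 0.
The value of a disjunctive sum is the nim-sum of the parts.
Combined value = 15 ⊕ 6 ⊕ 0 = 9.

9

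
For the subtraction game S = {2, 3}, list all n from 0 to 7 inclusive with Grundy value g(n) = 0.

0, 1, 5, 6

Compute g(0), g(1), … for moves {2, 3}:
g(0) = mex{} = 0
g(1) = mex{} = 0
g(2) = mex{0} = 1
g(3) = mex{0} = 1
g(4) = mex{0,1} = 2
g(5) = mex{1} = 0
g(6) = mex{1,2} = 0
g(7) = mex{0,2} = 1
The P-positions (g = 0) in 0..7 are 0, 1, 5, 6.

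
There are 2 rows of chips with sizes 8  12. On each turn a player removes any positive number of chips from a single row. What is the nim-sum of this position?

4

Compute the nim-sum pairwise:
8 ^ 12 = 4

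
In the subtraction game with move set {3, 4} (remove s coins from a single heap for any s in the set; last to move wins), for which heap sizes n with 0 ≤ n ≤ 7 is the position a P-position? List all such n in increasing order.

Compute g(0), g(1), … for moves {3, 4}:
g(0) = mex{} = 0
g(1) = mex{} = 0
g(2) = mex{} = 0
g(3) = mex{0} = 1
g(4) = mex{0} = 1
g(5) = mex{0} = 1
g(6) = mex{0,1} = 2
g(7) = mex{1} = 0
The P-positions (g = 0) in 0..7 are 0, 1, 2, 7.

0, 1, 2, 7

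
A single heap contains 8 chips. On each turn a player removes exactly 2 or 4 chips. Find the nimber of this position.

Compute g(0), g(1), … for moves {2, 4}:
g(0) = mex{} = 0
g(1) = mex{} = 0
g(2) = mex{0} = 1
g(3) = mex{0} = 1
g(4) = mex{0,1} = 2
g(5) = mex{0,1} = 2
g(6) = mex{1,2} = 0
g(7) = mex{1,2} = 0
g(8) = mex{0,2} = 1
So g(8) = 1.

1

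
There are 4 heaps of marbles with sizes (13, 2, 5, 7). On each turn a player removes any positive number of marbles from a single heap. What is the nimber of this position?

13

Compute the nim-sum pairwise:
13 XOR 2 = 15
15 XOR 5 = 10
10 XOR 7 = 13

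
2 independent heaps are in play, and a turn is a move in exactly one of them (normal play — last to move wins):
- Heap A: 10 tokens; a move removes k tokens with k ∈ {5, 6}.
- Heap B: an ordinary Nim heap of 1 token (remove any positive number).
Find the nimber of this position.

3

For heap A, compute g(0), g(1), … with moves {5, 6}:
g(0) = mex{} = 0
g(1) = mex{} = 0
g(2) = mex{} = 0
g(3) = mex{} = 0
g(4) = mex{} = 0
g(5) = mex{0} = 1
g(6) = mex{0} = 1
g(7) = mex{0} = 1
g(8) = mex{0} = 1
g(9) = mex{0} = 1
g(10) = mex{0,1} = 2
So g(10) = 2.
Heap B is a plain Nim heap of size 1, so its Grundy value is 1.
The value of a disjunctive sum is the nim-sum of the parts.
Combined value = 2 XOR 1 = 3.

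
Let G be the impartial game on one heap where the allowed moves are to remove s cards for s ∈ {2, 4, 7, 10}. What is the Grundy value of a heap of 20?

Build the Grundy sequence with g(k) = mex{g(k−s) : s ∈ {2, 4, 7, 10}, s ≤ k}:
k:     0  1  2  3  4  5  6  7  8  9 10 11 12 13 14 15 16 17 18 19 20
g(k):  0  0  1  1  2  2  0  3  1  0  2  1  0  2  1  0  2  1  0  2  1
So g(20) = 1.

1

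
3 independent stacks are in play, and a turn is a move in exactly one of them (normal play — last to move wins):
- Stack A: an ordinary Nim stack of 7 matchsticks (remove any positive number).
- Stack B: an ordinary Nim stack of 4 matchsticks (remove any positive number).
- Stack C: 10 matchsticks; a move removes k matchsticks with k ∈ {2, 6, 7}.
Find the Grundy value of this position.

0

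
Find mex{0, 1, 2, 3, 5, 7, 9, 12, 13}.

The values 0, 1, 2, 3 are all present; 4 is the first non-negative integer missing from the set.

4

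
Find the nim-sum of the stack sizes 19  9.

Compute the nim-sum pairwise:
19 XOR 9 = 26

26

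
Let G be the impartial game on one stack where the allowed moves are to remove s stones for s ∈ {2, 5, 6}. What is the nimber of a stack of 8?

0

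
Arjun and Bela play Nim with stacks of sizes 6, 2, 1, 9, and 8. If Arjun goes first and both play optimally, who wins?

Arjun wins

Compute the nim-sum pairwise:
6 ^ 2 = 4
4 ^ 1 = 5
5 ^ 9 = 12
12 ^ 8 = 4
The nim-sum is 4 ≠ 0, so this is an N-position: the player to move can win; Arjun has a winning move.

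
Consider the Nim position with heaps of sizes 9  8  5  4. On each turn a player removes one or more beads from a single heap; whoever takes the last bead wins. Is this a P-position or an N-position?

P-position

Compute the nim-sum pairwise:
9 ⊕ 8 = 1
1 ⊕ 5 = 4
4 ⊕ 4 = 0
The nim-sum is 0, so this is a P-position: the player to move is in a losing position under optimal play.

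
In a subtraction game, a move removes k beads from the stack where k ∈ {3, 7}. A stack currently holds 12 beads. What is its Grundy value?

Compute g(0), g(1), … for moves {3, 7}:
g(0) = mex{} = 0
g(1) = mex{} = 0
g(2) = mex{} = 0
g(3) = mex{0} = 1
g(4) = mex{0} = 1
g(5) = mex{0} = 1
g(6) = mex{1} = 0
g(7) = mex{0,1} = 2
g(8) = mex{0,1} = 2
g(9) = mex{0} = 1
g(10) = mex{1,2} = 0
g(11) = mex{1,2} = 0
g(12) = mex{1} = 0
So g(12) = 0.

0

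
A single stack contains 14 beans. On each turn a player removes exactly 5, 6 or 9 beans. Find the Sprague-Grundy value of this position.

0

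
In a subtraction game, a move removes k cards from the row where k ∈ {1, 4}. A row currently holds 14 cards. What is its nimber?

Compute g(0), g(1), … for moves {1, 4}:
k:     0  1  2  3  4  5  6  7  8  9 10 11 12 13 14
g(k):  0  1  0  1  2  0  1  0  1  2  0  1  0  1  2
So g(14) = 2.

2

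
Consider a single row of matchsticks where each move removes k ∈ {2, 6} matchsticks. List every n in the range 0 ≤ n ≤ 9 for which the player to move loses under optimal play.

0, 1, 4, 5, 8, 9

Grundy values for subtraction set {2, 6}:
g(0) = mex{} = 0
g(1) = mex{} = 0
g(2) = mex{0} = 1
g(3) = mex{0} = 1
g(4) = mex{1} = 0
g(5) = mex{1} = 0
g(6) = mex{0} = 1
g(7) = mex{0} = 1
g(8) = mex{1} = 0
g(9) = mex{1} = 0
The P-positions (g = 0) in 0..9 are 0, 1, 4, 5, 8, 9.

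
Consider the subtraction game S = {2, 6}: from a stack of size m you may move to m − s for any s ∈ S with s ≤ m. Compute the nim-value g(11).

Compute g(0), g(1), … for moves {2, 6}:
k:     0  1  2  3  4  5  6  7  8  9 10 11
g(k):  0  0  1  1  0  0  1  1  0  0  1  1
So g(11) = 1.

1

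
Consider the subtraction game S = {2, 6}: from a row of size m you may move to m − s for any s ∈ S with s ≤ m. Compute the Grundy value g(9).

Compute g(0), g(1), … for moves {2, 6}:
k:     0  1  2  3  4  5  6  7  8  9
g(k):  0  0  1  1  0  0  1  1  0  0
So g(9) = 0.

0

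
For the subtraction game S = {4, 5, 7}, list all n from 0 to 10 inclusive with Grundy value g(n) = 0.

0, 1, 2, 3

Grundy values for subtraction set {4, 5, 7}:
g(0) = mex{} = 0
g(1) = mex{} = 0
g(2) = mex{} = 0
g(3) = mex{} = 0
g(4) = mex{0} = 1
g(5) = mex{0} = 1
g(6) = mex{0} = 1
g(7) = mex{0} = 1
g(8) = mex{0,1} = 2
g(9) = mex{0,1} = 2
g(10) = mex{0,1} = 2
The P-positions (g = 0) in 0..10 are 0, 1, 2, 3.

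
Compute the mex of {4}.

0 is not in the set, so the mex is 0.

0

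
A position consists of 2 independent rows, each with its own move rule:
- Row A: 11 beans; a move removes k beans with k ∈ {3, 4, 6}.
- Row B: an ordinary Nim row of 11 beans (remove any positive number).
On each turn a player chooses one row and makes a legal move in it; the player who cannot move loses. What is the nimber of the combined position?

Build the Grundy sequence for row A with g(k) = mex{g(k−s) : s ∈ {3, 4, 6}, s ≤ k}:
g(0) = mex{} = 0
g(1) = mex{} = 0
g(2) = mex{} = 0
g(3) = mex{0} = 1
g(4) = mex{0} = 1
g(5) = mex{0} = 1
g(6) = mex{0,1} = 2
g(7) = mex{0,1} = 2
g(8) = mex{0,1} = 2
g(9) = mex{1,2} = 0
g(10) = mex{1,2} = 0
g(11) = mex{1,2} = 0
So g(11) = 0.
Row B is a plain Nim row of size 11, so its Grundy value is 11.
By the Sprague-Grundy theorem, the Grundy value of a sum of independent games is the XOR of the component values.
Combined value = 0 ⊕ 11 = 11.

11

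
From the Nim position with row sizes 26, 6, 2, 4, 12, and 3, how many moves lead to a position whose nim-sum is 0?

1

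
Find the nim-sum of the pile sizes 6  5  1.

2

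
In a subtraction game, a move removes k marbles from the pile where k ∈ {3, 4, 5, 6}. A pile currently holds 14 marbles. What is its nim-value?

1

Compute g(0), g(1), … for moves {3, 4, 5, 6}:
g(0) = mex{} = 0
g(1) = mex{} = 0
g(2) = mex{} = 0
g(3) = mex{0} = 1
g(4) = mex{0} = 1
g(5) = mex{0} = 1
g(6) = mex{0,1} = 2
g(7) = mex{0,1} = 2
g(8) = mex{0,1} = 2
g(9) = mex{1,2} = 0
g(10) = mex{1,2} = 0
g(11) = mex{1,2} = 0
g(12) = mex{0,2} = 1
g(13) = mex{0,2} = 1
g(14) = mex{0,2} = 1
So g(14) = 1.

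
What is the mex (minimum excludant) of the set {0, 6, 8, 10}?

1

0 is in the set but 1 is not, so the mex is 1.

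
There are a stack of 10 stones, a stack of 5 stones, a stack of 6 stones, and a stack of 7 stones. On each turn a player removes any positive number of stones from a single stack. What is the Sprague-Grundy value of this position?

14

Write each in binary and XOR column by column:
  1010  (10)
  0101  (5)
  0110  (6)
  0111  (7)
  ----
  1110  (14)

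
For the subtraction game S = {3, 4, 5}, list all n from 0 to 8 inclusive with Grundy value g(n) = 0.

0, 1, 2, 8

Compute g(0), g(1), … for moves {3, 4, 5}:
g(0) = mex{} = 0
g(1) = mex{} = 0
g(2) = mex{} = 0
g(3) = mex{0} = 1
g(4) = mex{0} = 1
g(5) = mex{0} = 1
g(6) = mex{0,1} = 2
g(7) = mex{0,1} = 2
g(8) = mex{1} = 0
The P-positions (g = 0) in 0..8 are 0, 1, 2, 8.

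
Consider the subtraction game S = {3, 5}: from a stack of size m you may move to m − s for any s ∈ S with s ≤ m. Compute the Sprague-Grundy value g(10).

0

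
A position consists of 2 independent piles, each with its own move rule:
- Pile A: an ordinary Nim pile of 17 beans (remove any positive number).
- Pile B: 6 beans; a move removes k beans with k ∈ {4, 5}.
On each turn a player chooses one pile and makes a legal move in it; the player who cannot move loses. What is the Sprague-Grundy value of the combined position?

Pile A is a plain Nim pile of size 17, so its Grundy value is 17.
Grundy values for pile B (subtraction set {4, 5}):
k:     0  1  2  3  4  5  6
g(k):  0  0  0  0  1  1  1
So g(6) = 1.
The value of a disjunctive sum is the nim-sum of the parts.
Combined value = 17 ⊕ 1 = 16.

16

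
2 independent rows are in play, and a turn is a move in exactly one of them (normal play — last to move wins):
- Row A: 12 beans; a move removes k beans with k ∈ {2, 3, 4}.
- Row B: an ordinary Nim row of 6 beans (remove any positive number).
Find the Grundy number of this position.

Grundy values for row A (subtraction set {2, 3, 4}):
g(0) = mex{} = 0
g(1) = mex{} = 0
g(2) = mex{0} = 1
g(3) = mex{0} = 1
g(4) = mex{0,1} = 2
g(5) = mex{0,1} = 2
g(6) = mex{1,2} = 0
g(7) = mex{1,2} = 0
g(8) = mex{0,2} = 1
g(9) = mex{0,2} = 1
g(10) = mex{0,1} = 2
g(11) = mex{0,1} = 2
g(12) = mex{1,2} = 0
So g(12) = 0.
Row B is a plain Nim row of size 6, so its Grundy value is 6.
The value of a disjunctive sum is the nim-sum of the parts.
Combined value = 0 XOR 6 = 6.

6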